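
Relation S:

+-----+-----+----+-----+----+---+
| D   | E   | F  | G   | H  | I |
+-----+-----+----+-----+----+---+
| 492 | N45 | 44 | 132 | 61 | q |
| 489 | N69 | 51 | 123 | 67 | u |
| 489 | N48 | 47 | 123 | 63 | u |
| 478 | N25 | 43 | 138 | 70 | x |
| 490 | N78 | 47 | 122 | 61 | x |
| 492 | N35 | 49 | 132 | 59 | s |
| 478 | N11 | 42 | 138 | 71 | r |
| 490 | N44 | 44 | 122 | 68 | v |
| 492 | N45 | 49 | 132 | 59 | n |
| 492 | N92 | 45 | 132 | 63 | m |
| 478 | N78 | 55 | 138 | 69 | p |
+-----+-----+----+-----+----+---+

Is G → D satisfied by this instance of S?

G=132: 4 rows → D = 492, 492, 492, 492 ✓
G=123: 2 rows → D = 489, 489 ✓
G=138: 3 rows → D = 478, 478, 478 ✓
G=122: 2 rows → D = 490, 490 ✓
Every G value is associated with a single D value, so G → D holds.

Yes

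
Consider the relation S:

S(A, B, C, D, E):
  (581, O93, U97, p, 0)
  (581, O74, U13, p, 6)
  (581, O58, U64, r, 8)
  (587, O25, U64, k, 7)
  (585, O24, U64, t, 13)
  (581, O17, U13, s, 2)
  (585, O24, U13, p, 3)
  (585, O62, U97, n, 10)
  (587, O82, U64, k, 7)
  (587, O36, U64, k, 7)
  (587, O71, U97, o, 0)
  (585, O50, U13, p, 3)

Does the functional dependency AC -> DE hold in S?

(A=581, C=U97): 1 row → {D,E} = (p, 0) ✓
(A=581, C=U13): 2 rows → {D,E} takes values {(p, 6), (s, 2)} — violation
(A=581, C=U64): 1 row → {D,E} = (r, 8) ✓
(A=587, C=U64): 3 rows → {D,E} = (k, 7), (k, 7), (k, 7) ✓
(A=585, C=U64): 1 row → {D,E} = (t, 13) ✓
(A=585, C=U13): 2 rows → {D,E} = (p, 3), (p, 3) ✓
(A=585, C=U97): 1 row → {D,E} = (n, 10) ✓
(A=587, C=U97): 1 row → {D,E} = (o, 0) ✓
Two rows agree on AC but differ on DE, so AC -> DE does not hold.

No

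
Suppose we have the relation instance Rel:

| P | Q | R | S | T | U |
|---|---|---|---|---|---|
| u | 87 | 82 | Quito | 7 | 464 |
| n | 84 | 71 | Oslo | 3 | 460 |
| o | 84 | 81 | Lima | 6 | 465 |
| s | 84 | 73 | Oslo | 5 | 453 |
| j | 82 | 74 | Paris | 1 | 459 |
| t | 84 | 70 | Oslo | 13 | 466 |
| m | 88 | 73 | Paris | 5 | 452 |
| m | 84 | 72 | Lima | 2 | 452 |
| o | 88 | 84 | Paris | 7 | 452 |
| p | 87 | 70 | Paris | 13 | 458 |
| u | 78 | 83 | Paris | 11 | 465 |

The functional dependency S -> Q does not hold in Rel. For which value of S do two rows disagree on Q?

Paris

S=Quito: 1 row → Q = 87 ✓
S=Oslo: 3 rows → Q = 84, 84, 84 ✓
S=Lima: 2 rows → Q = 84, 84 ✓
S=Paris: 5 rows → Q takes values {82, 88, 87, 78} — violation
The only S value with inconsistent Q is S=Paris.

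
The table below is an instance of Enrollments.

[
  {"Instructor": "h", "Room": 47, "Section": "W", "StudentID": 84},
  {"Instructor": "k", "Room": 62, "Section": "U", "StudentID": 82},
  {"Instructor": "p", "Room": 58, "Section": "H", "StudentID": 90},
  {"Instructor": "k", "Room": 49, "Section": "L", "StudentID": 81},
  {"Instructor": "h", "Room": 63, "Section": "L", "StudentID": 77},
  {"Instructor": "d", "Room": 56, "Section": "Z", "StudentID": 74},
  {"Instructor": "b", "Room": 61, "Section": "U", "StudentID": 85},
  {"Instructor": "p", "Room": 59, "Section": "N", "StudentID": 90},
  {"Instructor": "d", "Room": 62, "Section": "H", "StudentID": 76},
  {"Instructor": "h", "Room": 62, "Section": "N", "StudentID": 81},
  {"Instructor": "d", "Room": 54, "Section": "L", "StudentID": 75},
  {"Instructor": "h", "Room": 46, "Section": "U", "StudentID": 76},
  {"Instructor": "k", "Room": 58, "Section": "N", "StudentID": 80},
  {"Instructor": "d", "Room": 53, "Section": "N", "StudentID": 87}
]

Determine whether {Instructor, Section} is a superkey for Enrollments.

Yes

All 14 rows have distinct {Instructor, Section} values, so {Instructor, Section} → (all attributes) holds and {Instructor, Section} is a superkey.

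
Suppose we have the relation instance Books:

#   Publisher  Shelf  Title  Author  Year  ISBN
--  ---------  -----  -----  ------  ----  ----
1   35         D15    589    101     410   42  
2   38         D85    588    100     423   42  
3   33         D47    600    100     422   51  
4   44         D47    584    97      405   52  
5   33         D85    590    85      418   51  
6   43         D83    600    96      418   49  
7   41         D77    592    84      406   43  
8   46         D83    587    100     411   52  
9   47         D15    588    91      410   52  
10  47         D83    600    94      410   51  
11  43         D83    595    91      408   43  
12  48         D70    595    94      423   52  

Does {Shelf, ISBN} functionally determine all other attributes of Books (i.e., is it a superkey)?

All 12 rows have distinct {Shelf, ISBN} values, so {Shelf, ISBN} → (all attributes) holds and {Shelf, ISBN} is a superkey.

Yes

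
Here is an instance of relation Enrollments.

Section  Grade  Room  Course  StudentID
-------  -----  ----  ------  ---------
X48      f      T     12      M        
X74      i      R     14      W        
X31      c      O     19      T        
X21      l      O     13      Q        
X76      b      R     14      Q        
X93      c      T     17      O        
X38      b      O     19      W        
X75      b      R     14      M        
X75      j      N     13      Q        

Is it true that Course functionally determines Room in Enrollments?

No

Course=12: 1 row → Room = T ✓
Course=14: 3 rows → Room = R, R, R ✓
Course=19: 2 rows → Room = O, O ✓
Course=13: 2 rows → Room takes values {O, N} — violation
Course=17: 1 row → Room = T ✓
Two rows agree on Course but differ on Room, so Course → Room does not hold.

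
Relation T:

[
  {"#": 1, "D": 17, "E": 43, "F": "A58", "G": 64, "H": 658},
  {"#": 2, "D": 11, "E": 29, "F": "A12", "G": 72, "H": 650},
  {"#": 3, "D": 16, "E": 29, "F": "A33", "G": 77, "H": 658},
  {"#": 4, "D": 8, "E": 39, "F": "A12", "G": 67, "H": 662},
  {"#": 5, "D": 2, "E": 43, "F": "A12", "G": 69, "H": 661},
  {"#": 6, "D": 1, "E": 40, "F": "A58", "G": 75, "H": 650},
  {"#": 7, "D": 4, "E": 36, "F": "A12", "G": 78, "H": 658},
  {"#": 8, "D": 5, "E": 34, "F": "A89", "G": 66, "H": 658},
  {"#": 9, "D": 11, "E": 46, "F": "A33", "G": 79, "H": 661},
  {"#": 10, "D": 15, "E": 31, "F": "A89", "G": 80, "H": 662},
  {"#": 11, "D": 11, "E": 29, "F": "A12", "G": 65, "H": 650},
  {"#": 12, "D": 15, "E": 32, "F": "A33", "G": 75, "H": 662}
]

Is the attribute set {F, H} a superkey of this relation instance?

No

Rows 2 and 11 have the same {F, H} value (F=A12, H=650) but are distinct tuples, so {F, H} does not determine every attribute — not a superkey.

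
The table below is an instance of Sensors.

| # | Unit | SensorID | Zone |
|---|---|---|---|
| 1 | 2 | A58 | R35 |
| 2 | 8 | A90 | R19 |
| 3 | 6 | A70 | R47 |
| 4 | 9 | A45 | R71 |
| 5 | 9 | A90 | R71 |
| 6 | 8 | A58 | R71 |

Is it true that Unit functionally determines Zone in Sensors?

Unit=2: row 1 → Zone = R35 ✓
Unit=8: rows 2, 6 → Zone takes values {R19, R71} — violation
Unit=6: row 3 → Zone = R47 ✓
Unit=9: rows 4, 5 → Zone = R71, R71 ✓
Two rows agree on Unit but differ on Zone, so Unit -> Zone does not hold.

No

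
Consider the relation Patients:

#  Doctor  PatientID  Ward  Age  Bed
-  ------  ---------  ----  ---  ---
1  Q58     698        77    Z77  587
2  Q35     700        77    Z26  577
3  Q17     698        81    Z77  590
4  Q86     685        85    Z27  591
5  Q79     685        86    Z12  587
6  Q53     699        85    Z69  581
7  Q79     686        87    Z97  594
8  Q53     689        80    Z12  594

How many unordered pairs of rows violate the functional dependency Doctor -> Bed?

Doctor=Q79: violating pairs (5,7) — 1 pair.
Doctor=Q53: violating pairs (6,8) — 1 pair.

2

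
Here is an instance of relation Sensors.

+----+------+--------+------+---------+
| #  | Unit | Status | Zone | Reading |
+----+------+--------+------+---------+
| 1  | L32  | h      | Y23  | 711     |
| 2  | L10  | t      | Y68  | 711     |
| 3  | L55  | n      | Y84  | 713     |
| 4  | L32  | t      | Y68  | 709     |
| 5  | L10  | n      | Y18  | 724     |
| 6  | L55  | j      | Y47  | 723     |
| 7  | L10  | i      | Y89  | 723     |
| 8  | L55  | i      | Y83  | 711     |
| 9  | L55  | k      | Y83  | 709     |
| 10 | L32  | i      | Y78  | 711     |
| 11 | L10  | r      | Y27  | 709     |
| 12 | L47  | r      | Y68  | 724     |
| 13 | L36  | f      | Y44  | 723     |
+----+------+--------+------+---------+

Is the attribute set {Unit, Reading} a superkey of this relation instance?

Rows 1 and 10 have the same {Unit, Reading} value (Unit=L32, Reading=711) but are distinct tuples, so {Unit, Reading} does not determine every attribute — not a superkey.

No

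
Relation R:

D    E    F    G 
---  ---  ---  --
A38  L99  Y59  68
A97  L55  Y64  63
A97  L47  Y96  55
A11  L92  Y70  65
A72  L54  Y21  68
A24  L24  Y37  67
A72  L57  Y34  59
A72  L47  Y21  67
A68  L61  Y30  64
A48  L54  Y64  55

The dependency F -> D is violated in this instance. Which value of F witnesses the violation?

F=Y59: 1 row → D = A38 ✓
F=Y64: 2 rows → D takes values {A97, A48} — violation
F=Y96: 1 row → D = A97 ✓
F=Y70: 1 row → D = A11 ✓
F=Y21: 2 rows → D = A72, A72 ✓
F=Y37: 1 row → D = A24 ✓
F=Y34: 1 row → D = A72 ✓
F=Y30: 1 row → D = A68 ✓
The only F value with inconsistent D is F=Y64.

Y64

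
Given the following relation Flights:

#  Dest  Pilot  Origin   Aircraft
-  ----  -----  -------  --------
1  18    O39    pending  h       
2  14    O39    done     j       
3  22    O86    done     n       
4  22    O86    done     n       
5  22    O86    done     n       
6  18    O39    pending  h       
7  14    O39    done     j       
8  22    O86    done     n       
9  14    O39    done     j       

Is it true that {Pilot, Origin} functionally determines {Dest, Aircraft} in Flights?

(Pilot=O39, Origin=pending): rows 1, 6 → {Dest,Aircraft} = (18, h), (18, h) ✓
(Pilot=O39, Origin=done): rows 2, 7, 9 → {Dest,Aircraft} = (14, j), (14, j), (14, j) ✓
(Pilot=O86, Origin=done): rows 3, 4, 5, 8 → {Dest,Aircraft} = (22, n), (22, n), (22, n), (22, n) ✓
Every {Pilot, Origin} value is associated with a single {Dest, Aircraft} value, so {Pilot, Origin} → {Dest, Aircraft} holds.

Yes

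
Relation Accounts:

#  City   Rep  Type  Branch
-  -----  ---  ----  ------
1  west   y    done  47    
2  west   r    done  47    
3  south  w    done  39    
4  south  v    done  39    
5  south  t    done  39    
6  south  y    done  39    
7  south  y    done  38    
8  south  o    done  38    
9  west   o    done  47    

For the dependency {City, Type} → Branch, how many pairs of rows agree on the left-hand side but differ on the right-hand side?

(City=west, Type=done): all 3 rows agree on Branch — 0 pairs.
(City=south, Type=done): violating pairs (3,7), (3,8), (4,7), (4,8), (5,7), (5,8), (6,7), (6,8) — 8 pairs.

8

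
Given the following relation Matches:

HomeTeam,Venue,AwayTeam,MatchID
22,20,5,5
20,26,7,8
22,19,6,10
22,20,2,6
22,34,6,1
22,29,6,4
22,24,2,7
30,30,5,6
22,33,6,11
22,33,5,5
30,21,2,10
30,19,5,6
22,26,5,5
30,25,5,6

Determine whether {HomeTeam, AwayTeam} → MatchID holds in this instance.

(HomeTeam=22, AwayTeam=5): 3 rows → MatchID = 5, 5, 5 ✓
(HomeTeam=20, AwayTeam=7): 1 row → MatchID = 8 ✓
(HomeTeam=22, AwayTeam=6): 4 rows → MatchID takes values {10, 1, 4, 11} — violation
(HomeTeam=22, AwayTeam=2): 2 rows → MatchID takes values {6, 7} — violation
(HomeTeam=30, AwayTeam=5): 3 rows → MatchID = 6, 6, 6 ✓
(HomeTeam=30, AwayTeam=2): 1 row → MatchID = 10 ✓
Two rows agree on {HomeTeam, AwayTeam} but differ on MatchID, so {HomeTeam, AwayTeam} → MatchID does not hold.

No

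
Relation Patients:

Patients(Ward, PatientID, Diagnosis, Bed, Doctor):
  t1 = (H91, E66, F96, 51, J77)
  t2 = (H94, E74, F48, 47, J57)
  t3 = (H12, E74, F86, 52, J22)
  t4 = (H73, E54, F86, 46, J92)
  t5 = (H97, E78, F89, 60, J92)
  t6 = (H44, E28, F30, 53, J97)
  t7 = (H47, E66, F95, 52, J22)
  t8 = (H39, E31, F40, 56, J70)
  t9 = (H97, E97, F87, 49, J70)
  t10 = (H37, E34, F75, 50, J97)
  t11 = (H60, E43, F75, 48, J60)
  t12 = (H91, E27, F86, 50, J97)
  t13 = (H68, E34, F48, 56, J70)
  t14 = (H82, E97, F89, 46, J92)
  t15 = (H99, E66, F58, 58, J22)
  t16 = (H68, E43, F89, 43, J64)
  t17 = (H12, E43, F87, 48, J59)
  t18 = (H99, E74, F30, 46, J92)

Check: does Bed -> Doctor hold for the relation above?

Bed=51: row 1 → Doctor = J77 ✓
Bed=47: row 2 → Doctor = J57 ✓
Bed=52: rows 3, 7 → Doctor = J22, J22 ✓
Bed=46: rows 4, 14, 18 → Doctor = J92, J92, J92 ✓
Bed=60: row 5 → Doctor = J92 ✓
Bed=53: row 6 → Doctor = J97 ✓
Bed=56: rows 8, 13 → Doctor = J70, J70 ✓
Bed=49: row 9 → Doctor = J70 ✓
Bed=50: rows 10, 12 → Doctor = J97, J97 ✓
Bed=48: rows 11, 17 → Doctor takes values {J60, J59} — violation
Bed=58: row 15 → Doctor = J22 ✓
Bed=43: row 16 → Doctor = J64 ✓
Two rows agree on Bed but differ on Doctor, so Bed -> Doctor does not hold.

No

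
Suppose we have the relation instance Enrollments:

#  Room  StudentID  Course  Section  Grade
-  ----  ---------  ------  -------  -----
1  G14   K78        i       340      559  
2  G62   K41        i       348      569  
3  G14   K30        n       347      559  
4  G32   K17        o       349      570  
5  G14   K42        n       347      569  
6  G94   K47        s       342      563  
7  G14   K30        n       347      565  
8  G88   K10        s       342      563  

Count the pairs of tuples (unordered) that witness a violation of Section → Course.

0

Section=347: all 3 rows agree on Course — 0 pairs.
Section=342: all 2 rows agree on Course — 0 pairs.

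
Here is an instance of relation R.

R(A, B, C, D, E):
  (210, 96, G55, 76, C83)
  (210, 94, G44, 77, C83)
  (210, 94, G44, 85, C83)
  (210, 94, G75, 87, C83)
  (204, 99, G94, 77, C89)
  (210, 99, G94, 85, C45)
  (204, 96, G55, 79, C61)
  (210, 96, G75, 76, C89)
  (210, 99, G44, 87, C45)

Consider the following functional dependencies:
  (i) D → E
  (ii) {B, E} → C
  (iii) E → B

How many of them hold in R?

0

(i) D → E: D=76: 2 rows → E takes values {C83, C89} — violation; D=77: 2 rows → E takes values {C83, C89} — violation; D=85: 2 rows → E takes values {C83, C45} — violation; D=87: 2 rows → E takes values {C83, C45} — violation — fails.
(ii) {B, E} → C: (B=94, E=C83): 3 rows → C takes values {G44, G75} — violation; (B=99, E=C45): 2 rows → C takes values {G94, G44} — violation — fails.
(iii) E → B: E=C83: 4 rows → B takes values {96, 94} — violation; E=C89: 2 rows → B takes values {99, 96} — violation — fails.
None of the 3 dependencies hold.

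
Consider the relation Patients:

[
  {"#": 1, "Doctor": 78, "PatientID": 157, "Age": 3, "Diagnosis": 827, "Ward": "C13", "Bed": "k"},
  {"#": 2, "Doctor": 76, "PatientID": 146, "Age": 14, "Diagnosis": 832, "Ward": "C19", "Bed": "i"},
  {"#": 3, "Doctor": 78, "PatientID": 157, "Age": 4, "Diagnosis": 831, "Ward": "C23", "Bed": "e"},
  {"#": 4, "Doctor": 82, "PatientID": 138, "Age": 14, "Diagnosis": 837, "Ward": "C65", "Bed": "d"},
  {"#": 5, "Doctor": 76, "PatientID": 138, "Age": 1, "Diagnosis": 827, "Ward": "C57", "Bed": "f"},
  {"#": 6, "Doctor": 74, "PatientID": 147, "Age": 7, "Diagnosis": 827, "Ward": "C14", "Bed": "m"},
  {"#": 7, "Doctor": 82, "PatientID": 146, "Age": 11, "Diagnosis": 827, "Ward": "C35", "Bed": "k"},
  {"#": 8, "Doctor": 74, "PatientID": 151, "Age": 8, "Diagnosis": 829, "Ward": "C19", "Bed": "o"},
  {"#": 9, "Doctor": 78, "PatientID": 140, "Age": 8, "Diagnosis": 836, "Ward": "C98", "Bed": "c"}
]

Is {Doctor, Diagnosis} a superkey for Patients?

Yes

All 9 rows have distinct {Doctor, Diagnosis} values, so {Doctor, Diagnosis} → (all attributes) holds and {Doctor, Diagnosis} is a superkey.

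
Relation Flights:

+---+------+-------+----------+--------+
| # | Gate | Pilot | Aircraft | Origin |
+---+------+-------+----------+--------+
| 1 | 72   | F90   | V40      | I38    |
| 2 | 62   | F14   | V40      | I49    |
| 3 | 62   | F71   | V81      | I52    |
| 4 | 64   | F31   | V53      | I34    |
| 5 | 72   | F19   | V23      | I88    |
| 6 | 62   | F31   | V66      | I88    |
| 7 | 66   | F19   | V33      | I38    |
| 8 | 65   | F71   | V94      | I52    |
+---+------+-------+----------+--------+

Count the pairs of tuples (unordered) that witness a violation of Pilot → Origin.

2

Pilot=F71: all 2 rows agree on Origin — 0 pairs.
Pilot=F31: violating pairs (4,6) — 1 pair.
Pilot=F19: violating pairs (5,7) — 1 pair.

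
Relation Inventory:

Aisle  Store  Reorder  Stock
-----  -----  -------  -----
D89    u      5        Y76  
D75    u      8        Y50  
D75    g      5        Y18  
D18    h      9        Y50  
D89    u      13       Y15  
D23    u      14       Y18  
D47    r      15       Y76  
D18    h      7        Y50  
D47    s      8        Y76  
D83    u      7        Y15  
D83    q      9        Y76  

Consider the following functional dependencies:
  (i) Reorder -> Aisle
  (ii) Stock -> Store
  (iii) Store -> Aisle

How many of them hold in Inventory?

(i) Reorder -> Aisle: Reorder=5: 2 rows → Aisle takes values {D89, D75} — violation; Reorder=8: 2 rows → Aisle takes values {D75, D47} — violation; Reorder=9: 2 rows → Aisle takes values {D18, D83} — violation; Reorder=7: 2 rows → Aisle takes values {D18, D83} — violation — fails.
(ii) Stock -> Store: Stock=Y76: 4 rows → Store takes values {u, r, s, q} — violation; Stock=Y50: 3 rows → Store takes values {u, h} — violation; Stock=Y18: 2 rows → Store takes values {g, u} — violation — fails.
(iii) Store -> Aisle: Store=u: 5 rows → Aisle takes values {D89, D75, D23, D83} — violation — fails.
None of the 3 dependencies hold.

0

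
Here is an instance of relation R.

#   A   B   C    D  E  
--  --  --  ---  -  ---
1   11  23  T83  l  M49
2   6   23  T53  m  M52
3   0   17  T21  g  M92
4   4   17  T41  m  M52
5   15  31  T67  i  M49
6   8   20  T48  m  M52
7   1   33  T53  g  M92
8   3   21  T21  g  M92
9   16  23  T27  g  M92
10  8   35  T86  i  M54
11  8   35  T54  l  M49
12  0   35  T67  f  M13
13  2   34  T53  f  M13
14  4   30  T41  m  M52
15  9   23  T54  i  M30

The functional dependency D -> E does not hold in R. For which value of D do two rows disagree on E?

D=l: rows 1, 11 → E = M49, M49 ✓
D=m: rows 2, 4, 6, 14 → E = M52, M52, M52, M52 ✓
D=g: rows 3, 7, 8, 9 → E = M92, M92, M92, M92 ✓
D=i: rows 5, 10, 15 → E takes values {M49, M54, M30} — violation
D=f: rows 12, 13 → E = M13, M13 ✓
The only D value with inconsistent E is D=i.

i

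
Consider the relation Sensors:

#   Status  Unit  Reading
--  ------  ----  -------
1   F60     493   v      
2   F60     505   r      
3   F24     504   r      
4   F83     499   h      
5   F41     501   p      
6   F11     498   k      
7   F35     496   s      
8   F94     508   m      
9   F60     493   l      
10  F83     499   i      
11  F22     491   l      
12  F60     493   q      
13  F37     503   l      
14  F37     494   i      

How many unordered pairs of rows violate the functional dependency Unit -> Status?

0

Unit=493: all 3 rows agree on Status — 0 pairs.
Unit=499: all 2 rows agree on Status — 0 pairs.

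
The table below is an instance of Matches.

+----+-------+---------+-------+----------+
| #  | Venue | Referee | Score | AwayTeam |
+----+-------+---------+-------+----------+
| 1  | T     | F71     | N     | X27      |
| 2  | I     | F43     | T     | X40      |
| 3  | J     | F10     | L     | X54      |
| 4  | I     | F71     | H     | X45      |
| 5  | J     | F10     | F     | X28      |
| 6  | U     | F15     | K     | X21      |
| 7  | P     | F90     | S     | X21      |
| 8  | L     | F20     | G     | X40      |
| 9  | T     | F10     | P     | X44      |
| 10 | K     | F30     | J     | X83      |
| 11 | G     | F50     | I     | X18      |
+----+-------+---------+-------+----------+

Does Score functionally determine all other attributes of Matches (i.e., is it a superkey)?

All 11 rows have distinct Score values, so Score → (all attributes) holds and Score is a superkey.

Yes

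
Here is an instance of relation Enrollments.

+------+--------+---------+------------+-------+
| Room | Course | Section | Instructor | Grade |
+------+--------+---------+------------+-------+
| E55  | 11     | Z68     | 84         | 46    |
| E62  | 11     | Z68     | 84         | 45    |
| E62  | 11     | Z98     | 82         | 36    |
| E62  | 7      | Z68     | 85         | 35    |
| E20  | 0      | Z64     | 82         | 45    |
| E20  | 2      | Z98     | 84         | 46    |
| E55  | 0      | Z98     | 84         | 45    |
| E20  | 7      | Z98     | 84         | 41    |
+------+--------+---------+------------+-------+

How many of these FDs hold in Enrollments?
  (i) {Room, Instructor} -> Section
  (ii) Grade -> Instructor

0

(i) {Room, Instructor} -> Section: (Room=E55, Instructor=84): 2 rows → Section takes values {Z68, Z98} — violation — fails.
(ii) Grade -> Instructor: Grade=45: 3 rows → Instructor takes values {84, 82} — violation — fails.
None of the 2 dependencies hold.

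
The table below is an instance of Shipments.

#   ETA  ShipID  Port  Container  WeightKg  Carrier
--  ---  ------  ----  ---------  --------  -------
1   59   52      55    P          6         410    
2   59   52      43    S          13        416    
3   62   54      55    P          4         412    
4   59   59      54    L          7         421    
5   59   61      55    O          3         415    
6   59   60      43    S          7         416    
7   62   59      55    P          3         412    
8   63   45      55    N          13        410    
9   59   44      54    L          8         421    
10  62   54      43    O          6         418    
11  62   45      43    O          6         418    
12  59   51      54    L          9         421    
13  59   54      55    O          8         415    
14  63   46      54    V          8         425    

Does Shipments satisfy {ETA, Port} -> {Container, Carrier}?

No

(ETA=59, Port=55): rows 1, 5, 13 → {Container,Carrier} takes values {(P, 410), (O, 415)} — violation
(ETA=59, Port=43): rows 2, 6 → {Container,Carrier} = (S, 416), (S, 416) ✓
(ETA=62, Port=55): rows 3, 7 → {Container,Carrier} = (P, 412), (P, 412) ✓
(ETA=59, Port=54): rows 4, 9, 12 → {Container,Carrier} = (L, 421), (L, 421), (L, 421) ✓
(ETA=63, Port=55): row 8 → {Container,Carrier} = (N, 410) ✓
(ETA=62, Port=43): rows 10, 11 → {Container,Carrier} = (O, 418), (O, 418) ✓
(ETA=63, Port=54): row 14 → {Container,Carrier} = (V, 425) ✓
Two rows agree on {ETA, Port} but differ on {Container, Carrier}, so {ETA, Port} -> {Container, Carrier} does not hold.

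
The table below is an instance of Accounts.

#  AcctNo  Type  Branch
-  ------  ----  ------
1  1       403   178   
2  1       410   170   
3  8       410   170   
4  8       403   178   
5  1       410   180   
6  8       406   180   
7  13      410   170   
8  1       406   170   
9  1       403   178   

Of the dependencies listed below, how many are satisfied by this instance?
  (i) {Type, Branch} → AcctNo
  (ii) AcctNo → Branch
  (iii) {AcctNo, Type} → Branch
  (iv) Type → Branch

(i) {Type, Branch} → AcctNo: (Type=403, Branch=178): rows 1, 4, 9 → AcctNo takes values {1, 8} — violation; (Type=410, Branch=170): rows 2, 3, 7 → AcctNo takes values {1, 8, 13} — violation — fails.
(ii) AcctNo → Branch: AcctNo=1: rows 1, 2, 5, 8, 9 → Branch takes values {178, 170, 180} — violation; AcctNo=8: rows 3, 4, 6 → Branch takes values {170, 178, 180} — violation — fails.
(iii) {AcctNo, Type} → Branch: (AcctNo=1, Type=410): rows 2, 5 → Branch takes values {170, 180} — violation — fails.
(iv) Type → Branch: Type=410: rows 2, 3, 5, 7 → Branch takes values {170, 180} — violation; Type=406: rows 6, 8 → Branch takes values {180, 170} — violation — fails.
None of the 4 dependencies hold.

0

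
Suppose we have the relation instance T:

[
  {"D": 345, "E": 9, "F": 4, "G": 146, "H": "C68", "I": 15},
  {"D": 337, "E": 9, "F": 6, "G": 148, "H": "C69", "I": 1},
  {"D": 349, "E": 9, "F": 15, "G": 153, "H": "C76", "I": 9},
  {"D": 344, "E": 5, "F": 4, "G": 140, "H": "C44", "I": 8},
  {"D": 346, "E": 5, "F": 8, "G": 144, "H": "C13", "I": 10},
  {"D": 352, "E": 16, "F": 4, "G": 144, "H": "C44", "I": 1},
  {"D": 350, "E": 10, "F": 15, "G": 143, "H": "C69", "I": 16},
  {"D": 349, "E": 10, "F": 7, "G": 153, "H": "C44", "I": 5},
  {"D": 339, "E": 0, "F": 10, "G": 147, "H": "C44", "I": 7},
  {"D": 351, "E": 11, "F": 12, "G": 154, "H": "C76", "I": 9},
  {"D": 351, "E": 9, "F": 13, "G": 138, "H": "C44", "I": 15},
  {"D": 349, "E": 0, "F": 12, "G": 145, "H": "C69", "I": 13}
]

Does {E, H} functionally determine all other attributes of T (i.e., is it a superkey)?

Yes

All 12 rows have distinct {E, H} values, so {E, H} → (all attributes) holds and {E, H} is a superkey.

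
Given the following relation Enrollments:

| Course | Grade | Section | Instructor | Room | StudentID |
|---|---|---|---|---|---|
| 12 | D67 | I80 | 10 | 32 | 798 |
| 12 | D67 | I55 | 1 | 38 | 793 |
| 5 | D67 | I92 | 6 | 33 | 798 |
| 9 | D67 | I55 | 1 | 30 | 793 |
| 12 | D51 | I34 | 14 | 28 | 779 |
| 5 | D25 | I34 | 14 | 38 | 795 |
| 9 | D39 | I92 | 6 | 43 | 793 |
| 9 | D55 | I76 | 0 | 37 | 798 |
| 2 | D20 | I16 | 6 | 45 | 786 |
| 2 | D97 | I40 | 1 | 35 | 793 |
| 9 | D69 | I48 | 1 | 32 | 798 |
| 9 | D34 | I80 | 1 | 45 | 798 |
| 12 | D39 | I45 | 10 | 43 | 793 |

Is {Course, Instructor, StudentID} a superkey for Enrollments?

Two distinct rows share (Course=9, Instructor=1, StudentID=798), so {Course, Instructor, StudentID} does not determine every attribute — not a superkey.

No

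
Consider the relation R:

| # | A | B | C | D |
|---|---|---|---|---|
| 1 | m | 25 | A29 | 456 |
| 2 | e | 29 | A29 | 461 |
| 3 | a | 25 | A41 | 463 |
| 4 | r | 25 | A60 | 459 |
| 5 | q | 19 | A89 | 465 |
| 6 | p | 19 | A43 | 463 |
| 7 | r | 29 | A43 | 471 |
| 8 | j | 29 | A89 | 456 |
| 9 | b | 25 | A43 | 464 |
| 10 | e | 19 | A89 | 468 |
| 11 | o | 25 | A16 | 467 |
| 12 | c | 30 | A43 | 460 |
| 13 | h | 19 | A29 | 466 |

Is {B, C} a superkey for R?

Rows 5 and 10 have the same {B, C} value (B=19, C=A89) but are distinct tuples, so {B, C} does not determine every attribute — not a superkey.

No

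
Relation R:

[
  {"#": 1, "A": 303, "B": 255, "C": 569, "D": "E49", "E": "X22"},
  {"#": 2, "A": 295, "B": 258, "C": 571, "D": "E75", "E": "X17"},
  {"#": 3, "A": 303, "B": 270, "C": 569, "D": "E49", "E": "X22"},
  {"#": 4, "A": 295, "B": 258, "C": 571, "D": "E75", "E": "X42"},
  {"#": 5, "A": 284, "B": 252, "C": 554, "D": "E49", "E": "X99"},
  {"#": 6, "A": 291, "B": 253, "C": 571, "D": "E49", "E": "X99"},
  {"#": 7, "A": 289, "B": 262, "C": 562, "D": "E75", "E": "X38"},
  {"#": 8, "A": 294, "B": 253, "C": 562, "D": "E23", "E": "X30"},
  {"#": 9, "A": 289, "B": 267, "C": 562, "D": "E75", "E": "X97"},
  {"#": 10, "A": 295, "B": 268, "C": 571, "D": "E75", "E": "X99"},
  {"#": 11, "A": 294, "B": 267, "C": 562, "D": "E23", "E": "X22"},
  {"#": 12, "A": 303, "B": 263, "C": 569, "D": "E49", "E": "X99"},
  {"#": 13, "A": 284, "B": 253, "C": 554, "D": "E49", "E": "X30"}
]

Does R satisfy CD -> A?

(C=569, D=E49): rows 1, 3, 12 → A = 303, 303, 303 ✓
(C=571, D=E75): rows 2, 4, 10 → A = 295, 295, 295 ✓
(C=554, D=E49): rows 5, 13 → A = 284, 284 ✓
(C=571, D=E49): row 6 → A = 291 ✓
(C=562, D=E75): rows 7, 9 → A = 289, 289 ✓
(C=562, D=E23): rows 8, 11 → A = 294, 294 ✓
Every CD value is associated with a single A value, so CD -> A holds.

Yes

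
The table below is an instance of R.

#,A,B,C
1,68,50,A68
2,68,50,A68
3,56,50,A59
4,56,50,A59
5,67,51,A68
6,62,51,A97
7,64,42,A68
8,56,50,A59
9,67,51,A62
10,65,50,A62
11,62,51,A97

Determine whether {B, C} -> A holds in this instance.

Yes

(B=50, C=A68): rows 1, 2 → A = 68, 68 ✓
(B=50, C=A59): rows 3, 4, 8 → A = 56, 56, 56 ✓
(B=51, C=A68): row 5 → A = 67 ✓
(B=51, C=A97): rows 6, 11 → A = 62, 62 ✓
(B=42, C=A68): row 7 → A = 64 ✓
(B=51, C=A62): row 9 → A = 67 ✓
(B=50, C=A62): row 10 → A = 65 ✓
Every {B, C} value is associated with a single A value, so {B, C} -> A holds.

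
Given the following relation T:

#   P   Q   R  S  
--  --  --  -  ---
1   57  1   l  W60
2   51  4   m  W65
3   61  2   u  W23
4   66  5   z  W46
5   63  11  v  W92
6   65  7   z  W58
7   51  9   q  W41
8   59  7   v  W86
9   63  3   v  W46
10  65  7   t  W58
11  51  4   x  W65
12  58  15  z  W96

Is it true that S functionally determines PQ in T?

S=W60: row 1 → {P,Q} = (57, 1) ✓
S=W65: rows 2, 11 → {P,Q} = (51, 4), (51, 4) ✓
S=W23: row 3 → {P,Q} = (61, 2) ✓
S=W46: rows 4, 9 → {P,Q} takes values {(66, 5), (63, 3)} — violation
S=W92: row 5 → {P,Q} = (63, 11) ✓
S=W58: rows 6, 10 → {P,Q} = (65, 7), (65, 7) ✓
S=W41: row 7 → {P,Q} = (51, 9) ✓
S=W86: row 8 → {P,Q} = (59, 7) ✓
S=W96: row 12 → {P,Q} = (58, 15) ✓
Two rows agree on S but differ on PQ, so S → PQ does not hold.

No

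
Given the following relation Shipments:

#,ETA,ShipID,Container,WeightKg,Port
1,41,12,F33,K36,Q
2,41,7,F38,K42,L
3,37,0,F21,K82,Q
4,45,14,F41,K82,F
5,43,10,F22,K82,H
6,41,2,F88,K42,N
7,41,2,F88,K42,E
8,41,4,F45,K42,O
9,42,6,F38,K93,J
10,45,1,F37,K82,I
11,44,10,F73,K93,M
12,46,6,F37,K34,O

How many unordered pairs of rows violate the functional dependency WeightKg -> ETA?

WeightKg=K42: all 4 rows agree on ETA — 0 pairs.
WeightKg=K82: violating pairs (3,4), (3,5), (3,10), (4,5), (5,10) — 5 pairs.
WeightKg=K93: violating pairs (9,11) — 1 pair.

6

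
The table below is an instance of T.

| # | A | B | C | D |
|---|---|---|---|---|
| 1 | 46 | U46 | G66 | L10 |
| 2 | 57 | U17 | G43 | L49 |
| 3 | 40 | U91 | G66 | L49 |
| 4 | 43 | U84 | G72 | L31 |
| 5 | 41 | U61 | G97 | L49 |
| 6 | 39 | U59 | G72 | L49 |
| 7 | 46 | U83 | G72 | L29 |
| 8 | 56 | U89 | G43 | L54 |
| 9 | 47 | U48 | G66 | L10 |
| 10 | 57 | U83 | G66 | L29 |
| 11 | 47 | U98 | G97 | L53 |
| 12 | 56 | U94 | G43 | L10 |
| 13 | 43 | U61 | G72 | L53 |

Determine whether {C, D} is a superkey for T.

Rows 1 and 9 have the same {C, D} value (C=G66, D=L10) but are distinct tuples, so {C, D} does not determine every attribute — not a superkey.

No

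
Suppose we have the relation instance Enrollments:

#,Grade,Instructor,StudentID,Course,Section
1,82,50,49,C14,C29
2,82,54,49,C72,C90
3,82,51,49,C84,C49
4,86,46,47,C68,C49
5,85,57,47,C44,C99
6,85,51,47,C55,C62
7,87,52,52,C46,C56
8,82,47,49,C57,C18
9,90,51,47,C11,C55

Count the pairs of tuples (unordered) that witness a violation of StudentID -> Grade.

5

StudentID=49: all 4 rows agree on Grade — 0 pairs.
StudentID=47: violating pairs (4,5), (4,6), (4,9), (5,9), (6,9) — 5 pairs.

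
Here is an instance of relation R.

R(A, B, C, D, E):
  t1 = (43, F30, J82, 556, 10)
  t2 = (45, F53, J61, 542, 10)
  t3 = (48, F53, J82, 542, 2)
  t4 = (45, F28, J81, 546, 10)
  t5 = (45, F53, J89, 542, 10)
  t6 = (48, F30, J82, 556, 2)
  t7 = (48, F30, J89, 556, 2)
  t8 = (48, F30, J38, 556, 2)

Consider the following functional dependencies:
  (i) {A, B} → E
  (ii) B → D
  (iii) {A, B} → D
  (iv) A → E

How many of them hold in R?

4

(i) {A, B} → E: every LHS value maps to a single RHS value — holds.
(ii) B → D: every LHS value maps to a single RHS value — holds.
(iii) {A, B} → D: every LHS value maps to a single RHS value — holds.
(iv) A → E: every LHS value maps to a single RHS value — holds.
4 of the 4 dependencies hold.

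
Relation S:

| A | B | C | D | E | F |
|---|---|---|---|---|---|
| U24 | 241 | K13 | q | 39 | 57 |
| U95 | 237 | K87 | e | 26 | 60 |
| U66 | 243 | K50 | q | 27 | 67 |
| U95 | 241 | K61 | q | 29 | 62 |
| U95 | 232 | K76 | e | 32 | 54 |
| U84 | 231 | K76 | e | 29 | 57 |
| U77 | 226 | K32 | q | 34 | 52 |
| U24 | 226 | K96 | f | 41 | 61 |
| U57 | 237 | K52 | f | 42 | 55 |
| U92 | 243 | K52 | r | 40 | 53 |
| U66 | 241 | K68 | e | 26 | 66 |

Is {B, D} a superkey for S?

Two distinct rows share (B=241, D=q), so {B, D} does not determine every attribute — not a superkey.

No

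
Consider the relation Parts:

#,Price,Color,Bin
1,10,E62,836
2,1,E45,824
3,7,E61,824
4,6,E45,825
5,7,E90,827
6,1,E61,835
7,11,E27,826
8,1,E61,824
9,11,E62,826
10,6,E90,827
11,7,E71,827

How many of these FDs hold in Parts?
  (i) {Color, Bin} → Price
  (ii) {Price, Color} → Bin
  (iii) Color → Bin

(i) {Color, Bin} → Price: (Color=E61, Bin=824): rows 3, 8 → Price takes values {7, 1} — violation; (Color=E90, Bin=827): rows 5, 10 → Price takes values {7, 6} — violation — fails.
(ii) {Price, Color} → Bin: (Price=1, Color=E61): rows 6, 8 → Bin takes values {835, 824} — violation — fails.
(iii) Color → Bin: Color=E62: rows 1, 9 → Bin takes values {836, 826} — violation; Color=E45: rows 2, 4 → Bin takes values {824, 825} — violation; Color=E61: rows 3, 6, 8 → Bin takes values {824, 835} — violation — fails.
None of the 3 dependencies hold.

0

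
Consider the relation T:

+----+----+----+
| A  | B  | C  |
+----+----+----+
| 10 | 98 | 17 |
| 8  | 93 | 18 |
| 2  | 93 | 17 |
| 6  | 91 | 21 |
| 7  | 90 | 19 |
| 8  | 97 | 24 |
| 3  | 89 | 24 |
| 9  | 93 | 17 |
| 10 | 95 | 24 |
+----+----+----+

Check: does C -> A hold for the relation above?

No

C=17: 3 rows → A takes values {10, 2, 9} — violation
C=18: 1 row → A = 8 ✓
C=21: 1 row → A = 6 ✓
C=19: 1 row → A = 7 ✓
C=24: 3 rows → A takes values {8, 3, 10} — violation
Two rows agree on C but differ on A, so C -> A does not hold.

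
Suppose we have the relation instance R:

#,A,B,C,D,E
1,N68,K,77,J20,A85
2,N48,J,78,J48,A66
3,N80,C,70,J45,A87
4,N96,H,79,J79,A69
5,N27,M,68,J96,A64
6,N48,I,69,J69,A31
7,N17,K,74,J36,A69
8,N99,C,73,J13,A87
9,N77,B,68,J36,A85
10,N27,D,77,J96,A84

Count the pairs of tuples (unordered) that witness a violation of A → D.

A=N48: violating pairs (2,6) — 1 pair.
A=N27: all 2 rows agree on D — 0 pairs.

1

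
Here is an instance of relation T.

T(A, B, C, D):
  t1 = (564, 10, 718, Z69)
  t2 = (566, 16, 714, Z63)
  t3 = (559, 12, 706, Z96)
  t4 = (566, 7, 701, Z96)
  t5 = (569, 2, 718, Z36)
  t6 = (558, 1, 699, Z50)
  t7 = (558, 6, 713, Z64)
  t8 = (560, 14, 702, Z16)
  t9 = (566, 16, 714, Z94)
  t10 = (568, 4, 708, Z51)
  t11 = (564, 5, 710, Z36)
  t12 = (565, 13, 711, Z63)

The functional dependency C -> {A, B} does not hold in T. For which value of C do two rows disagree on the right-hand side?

718

C=718: rows 1, 5 → {A,B} takes values {(564, 10), (569, 2)} — violation
C=714: rows 2, 9 → {A,B} = (566, 16), (566, 16) ✓
C=706: row 3 → {A,B} = (559, 12) ✓
C=701: row 4 → {A,B} = (566, 7) ✓
C=699: row 6 → {A,B} = (558, 1) ✓
C=713: row 7 → {A,B} = (558, 6) ✓
C=702: row 8 → {A,B} = (560, 14) ✓
C=708: row 10 → {A,B} = (568, 4) ✓
C=710: row 11 → {A,B} = (564, 5) ✓
C=711: row 12 → {A,B} = (565, 13) ✓
The only C value with inconsistent RHS is C=718.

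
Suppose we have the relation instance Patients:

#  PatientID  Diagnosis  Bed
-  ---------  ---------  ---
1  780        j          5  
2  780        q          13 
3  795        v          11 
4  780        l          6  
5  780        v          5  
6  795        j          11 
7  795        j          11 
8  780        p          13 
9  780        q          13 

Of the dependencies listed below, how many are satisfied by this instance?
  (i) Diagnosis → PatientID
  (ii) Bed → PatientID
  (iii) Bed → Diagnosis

(i) Diagnosis → PatientID: Diagnosis=j: rows 1, 6, 7 → PatientID takes values {780, 795} — violation; Diagnosis=v: rows 3, 5 → PatientID takes values {795, 780} — violation — fails.
(ii) Bed → PatientID: every LHS value maps to a single RHS value — holds.
(iii) Bed → Diagnosis: Bed=5: rows 1, 5 → Diagnosis takes values {j, v} — violation; Bed=13: rows 2, 8, 9 → Diagnosis takes values {q, p} — violation; Bed=11: rows 3, 6, 7 → Diagnosis takes values {v, j} — violation — fails.
1 of the 3 dependencies holds.

1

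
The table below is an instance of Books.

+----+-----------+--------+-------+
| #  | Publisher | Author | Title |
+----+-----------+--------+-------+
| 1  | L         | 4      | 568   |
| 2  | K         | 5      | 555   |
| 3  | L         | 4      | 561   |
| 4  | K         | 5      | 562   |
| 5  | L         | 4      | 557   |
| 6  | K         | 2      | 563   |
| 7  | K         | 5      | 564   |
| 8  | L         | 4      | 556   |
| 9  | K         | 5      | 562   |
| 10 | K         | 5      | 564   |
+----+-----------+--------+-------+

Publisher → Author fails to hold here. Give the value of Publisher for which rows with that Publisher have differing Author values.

K

Publisher=L: rows 1, 3, 5, 8 → Author = 4, 4, 4, 4 ✓
Publisher=K: rows 2, 4, 6, 7, 9, 10 → Author takes values {5, 2} — violation
The only Publisher value with inconsistent Author is Publisher=K.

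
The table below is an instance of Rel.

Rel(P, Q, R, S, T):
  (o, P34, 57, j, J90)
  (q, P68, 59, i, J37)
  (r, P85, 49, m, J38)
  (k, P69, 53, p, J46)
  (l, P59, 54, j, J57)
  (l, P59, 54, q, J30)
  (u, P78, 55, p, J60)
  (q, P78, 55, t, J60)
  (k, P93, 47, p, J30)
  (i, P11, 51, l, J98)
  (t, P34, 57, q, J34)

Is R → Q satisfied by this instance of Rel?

R=57: 2 rows → Q = P34, P34 ✓
R=59: 1 row → Q = P68 ✓
R=49: 1 row → Q = P85 ✓
R=53: 1 row → Q = P69 ✓
R=54: 2 rows → Q = P59, P59 ✓
R=55: 2 rows → Q = P78, P78 ✓
R=47: 1 row → Q = P93 ✓
R=51: 1 row → Q = P11 ✓
Every R value is associated with a single Q value, so R → Q holds.

Yes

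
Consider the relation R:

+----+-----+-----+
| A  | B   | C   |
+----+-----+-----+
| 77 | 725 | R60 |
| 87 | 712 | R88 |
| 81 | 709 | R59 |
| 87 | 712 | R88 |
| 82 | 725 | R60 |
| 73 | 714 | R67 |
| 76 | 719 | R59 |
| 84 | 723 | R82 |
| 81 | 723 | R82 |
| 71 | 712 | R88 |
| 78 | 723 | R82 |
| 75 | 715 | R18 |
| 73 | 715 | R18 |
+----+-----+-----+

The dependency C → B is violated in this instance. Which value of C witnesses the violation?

C=R60: 2 rows → B = 725, 725 ✓
C=R88: 3 rows → B = 712, 712, 712 ✓
C=R59: 2 rows → B takes values {709, 719} — violation
C=R67: 1 row → B = 714 ✓
C=R82: 3 rows → B = 723, 723, 723 ✓
C=R18: 2 rows → B = 715, 715 ✓
The only C value with inconsistent B is C=R59.

R59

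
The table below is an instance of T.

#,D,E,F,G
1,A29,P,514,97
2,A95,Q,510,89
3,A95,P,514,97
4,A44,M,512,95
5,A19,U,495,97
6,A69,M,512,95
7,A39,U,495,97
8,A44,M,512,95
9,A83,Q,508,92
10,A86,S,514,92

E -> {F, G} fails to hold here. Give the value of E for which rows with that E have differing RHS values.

Q

E=P: rows 1, 3 → {F,G} = (514, 97), (514, 97) ✓
E=Q: rows 2, 9 → {F,G} takes values {(510, 89), (508, 92)} — violation
E=M: rows 4, 6, 8 → {F,G} = (512, 95), (512, 95), (512, 95) ✓
E=U: rows 5, 7 → {F,G} = (495, 97), (495, 97) ✓
E=S: row 10 → {F,G} = (514, 92) ✓
The only E value with inconsistent RHS is E=Q.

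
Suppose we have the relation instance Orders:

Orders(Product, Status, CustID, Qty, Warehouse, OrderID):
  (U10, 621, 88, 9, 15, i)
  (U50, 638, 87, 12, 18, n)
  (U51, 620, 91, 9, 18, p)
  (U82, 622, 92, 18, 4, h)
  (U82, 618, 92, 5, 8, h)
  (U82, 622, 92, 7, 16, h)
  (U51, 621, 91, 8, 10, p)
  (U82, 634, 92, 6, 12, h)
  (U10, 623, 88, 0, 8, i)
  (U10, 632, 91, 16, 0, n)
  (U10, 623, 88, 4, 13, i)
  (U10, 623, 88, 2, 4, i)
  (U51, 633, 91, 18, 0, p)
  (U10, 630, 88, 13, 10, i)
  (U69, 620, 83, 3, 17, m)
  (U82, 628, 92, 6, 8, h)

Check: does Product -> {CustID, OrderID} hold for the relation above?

No

Product=U10: 6 rows → {CustID,OrderID} takes values {(88, i), (91, n)} — violation
Product=U50: 1 row → {CustID,OrderID} = (87, n) ✓
Product=U51: 3 rows → {CustID,OrderID} = (91, p), (91, p), (91, p) ✓
Product=U82: 5 rows → {CustID,OrderID} = (92, h), (92, h), (92, h), (92, h), (92, h) ✓
Product=U69: 1 row → {CustID,OrderID} = (83, m) ✓
Two rows agree on Product but differ on {CustID, OrderID}, so Product -> {CustID, OrderID} does not hold.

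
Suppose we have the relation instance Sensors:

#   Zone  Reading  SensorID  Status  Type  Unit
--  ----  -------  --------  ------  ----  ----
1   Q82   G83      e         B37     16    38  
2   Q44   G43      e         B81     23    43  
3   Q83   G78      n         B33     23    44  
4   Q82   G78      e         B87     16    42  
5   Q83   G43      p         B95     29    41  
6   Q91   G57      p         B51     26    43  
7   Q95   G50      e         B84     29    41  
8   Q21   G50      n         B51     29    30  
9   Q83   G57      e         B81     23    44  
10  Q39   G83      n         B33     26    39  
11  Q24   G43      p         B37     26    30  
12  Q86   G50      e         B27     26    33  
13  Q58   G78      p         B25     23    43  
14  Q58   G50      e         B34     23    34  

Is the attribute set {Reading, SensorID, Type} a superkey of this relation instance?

Yes

All 14 rows have distinct {Reading, SensorID, Type} values, so {Reading, SensorID, Type} → (all attributes) holds and {Reading, SensorID, Type} is a superkey.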